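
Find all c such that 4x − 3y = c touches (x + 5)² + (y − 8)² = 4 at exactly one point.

Tangency holds when the distance from the centre (−5, 8) to the line equals the radius 2:
|4·(−5) − 3·8 − c| / √25 = 2
|c − (−44)| = 2·5, so c = −34 or c = −54.

c = −54 or c = −34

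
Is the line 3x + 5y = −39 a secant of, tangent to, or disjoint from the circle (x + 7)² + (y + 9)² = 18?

disjoint

d² = (3·(−7) + 5·(−9) − (−39))²/34 = 729/34; r² = 18.
Since d² > r², the line lies outside the circle.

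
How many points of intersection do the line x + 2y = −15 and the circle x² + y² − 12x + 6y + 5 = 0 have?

Centre (6, −3), r² = 40. Distance² from centre to line = (15)²/5 = 45.
Since d² > r², the line lies outside the circle.

0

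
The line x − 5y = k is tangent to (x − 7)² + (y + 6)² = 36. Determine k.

k = 37 ± 6√26

For a tangent, require d(centre, line) = r = 6.
|1·7 − 5·(−6) − k| / √26 = 6
|k − (37)| = 6√26.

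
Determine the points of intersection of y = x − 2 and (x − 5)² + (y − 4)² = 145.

(−3, −5) and (14, 12)

From the line, y = x − 2. Substituting:
2x² − 22x − 84 = 0  ⟹  x² − 11x − 42 = 0
x = 14 or x = −3, giving (14, 12) and (−3, −5).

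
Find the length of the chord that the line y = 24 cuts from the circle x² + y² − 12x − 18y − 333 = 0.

30

Centre (6, 9), r² = 450. Perpendicular distance d from centre to line = |−15| / √1 = 15.
Chord = 2√(r² − d²) = 2·√(225) = 30.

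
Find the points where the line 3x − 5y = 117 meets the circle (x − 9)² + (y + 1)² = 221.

(14, −15) and (19, −12)

Substitute y = (−117 + 3x)/5:
34x² − 1122x + 9044 = 0  ⟹  x² − 33x + 266 = 0
x = 19 or x = 14, giving (19, −12) and (14, −15).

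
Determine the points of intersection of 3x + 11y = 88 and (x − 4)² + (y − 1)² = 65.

Substitute y = (88 − 3x)/11:
130x² − 1430x = 0  ⟹  x² − 11x = 0
x = 11 or x = 0, giving (11, 5) and (0, 8).

(0, 8) and (11, 5)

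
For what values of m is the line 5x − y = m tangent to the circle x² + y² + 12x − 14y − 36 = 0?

m = −37 ± 11√26

Tangency holds when the distance from the centre (−6, 7) to the line equals the radius 11:
|5·(−6) − 1·7 − m| / √26 = 11
|m − (−37)| = 11√26.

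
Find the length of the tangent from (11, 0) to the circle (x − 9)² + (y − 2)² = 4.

2

Centre (9, 2), r² = 4. |PO|² = (2)² + (−2)² = 8.
Power of the point: PT² = |PO|² − r² = 4, so PT = 2.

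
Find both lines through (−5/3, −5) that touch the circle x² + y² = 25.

y = −5 and 3x + 4y = −25

A line y − (−5) = m(x − (−5/3)) is tangent when its distance from (0, 0) is 5:
[m·(5/3) − (5)]² = 25(m² + 1)
4m² + 3m = 0, so m = 0 or m = −3/4.
With m = 0: y = −5. With m = −3/4: 3x + 4y = −25.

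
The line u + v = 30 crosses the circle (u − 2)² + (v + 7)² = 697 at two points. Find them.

From the line, v = −u + 30. Substituting:
2u² − 78u + 676 = 0  ⟹  u² − 39u + 338 = 0
u = 26 or u = 13, giving (26, 4) and (13, 17).

(13, 17) and (26, 4)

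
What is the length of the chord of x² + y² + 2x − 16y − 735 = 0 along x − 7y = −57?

Centre (−1, 8), r² = 800. Perpendicular distance d from centre to line = |0| / √50 = 0/√50.
Half the chord is √(r² − d²) = √(800), so the full chord is 40√2.

40√2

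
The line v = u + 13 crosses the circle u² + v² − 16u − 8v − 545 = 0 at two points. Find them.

From the line, v = u + 13. Substituting:
2u² + 2u − 480 = 0  ⟹  u² + u − 240 = 0
u = 15 or u = −16, giving (15, 28) and (−16, −3).

(−16, −3) and (15, 28)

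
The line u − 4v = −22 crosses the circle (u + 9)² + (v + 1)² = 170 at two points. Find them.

(−22, 0) and (2, 6)

From the line, v = (22 + u)/4. Substituting:
17u² + 340u − 748 = 0  ⟹  u² + 20u − 44 = 0
u = 2 or u = −22, giving (2, 6) and (−22, 0).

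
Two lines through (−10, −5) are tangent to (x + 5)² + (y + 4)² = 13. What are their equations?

3x − 2y = −20 and 2x + 3y = −35

Let a tangent through (−10, −5) have slope m. Its distance from (−5, −4) must equal √13:
[m·(5) − (1)]² = 13(m² + 1)
6m² − 5m − 6 = 0, so m = 3/2 or m = −2/3.
Through (−10, −5) these give 3x − 2y = −20 and 2x + 3y = −35.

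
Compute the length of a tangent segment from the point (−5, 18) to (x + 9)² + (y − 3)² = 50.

Centre (−9, 3), r² = 50. |PO|² = (4)² + (15)² = 241.
Power of the point: PT² = |PO|² − r² = 191, so PT = √191.

√191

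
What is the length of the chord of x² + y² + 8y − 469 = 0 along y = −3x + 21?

From the line, y = −3x + 21. Substituting:
10x² − 150x + 140 = 0  ⟹  x² − 15x + 14 = 0
x = 14 or x = 1, giving (14, −21) and (1, 18).
Chord length = distance between (14, −21) and (1, 18) = √1690 = 13√10.

13√10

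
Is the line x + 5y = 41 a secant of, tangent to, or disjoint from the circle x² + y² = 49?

Centre (0, 0), r² = 49. Distance² from centre to line = (−41)²/26 = 1681/26.
Since d² > r², the line lies outside the circle.

disjoint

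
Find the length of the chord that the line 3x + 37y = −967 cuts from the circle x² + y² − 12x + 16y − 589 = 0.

The distance from (6, −8) to the line is 689/√1378, and r² = 689.
Chord = 2√(r² − d²) = 2·√(689/2) = √1378.

√1378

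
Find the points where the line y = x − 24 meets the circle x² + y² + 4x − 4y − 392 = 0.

Substitute y = x − 24:
2x² − 48x + 280 = 0  ⟹  x² − 24x + 140 = 0
x = 14 or x = 10, giving (14, −10) and (10, −14).

(10, −14) and (14, −10)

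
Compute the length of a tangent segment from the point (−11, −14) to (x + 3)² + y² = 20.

4√15

With centre O = (−3, 0), |OP|² = 260 and r² = 20.
By the tangent–radius right angle, tangent length = √(|PO|² − r²) = √240 = 4√15.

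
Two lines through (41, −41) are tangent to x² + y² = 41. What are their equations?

Write the tangent as mx − y + (−41 − m·(41)) = 0 and set its distance from the centre to √41:
[m·(−41) − (41)]² = 41(m² + 1)
20m² + 41m + 20 = 0, so m = −4/5 or m = −5/4.
With m = −4/5: 4x + 5y = −41. With m = −5/4: 5x + 4y = 41.

4x + 5y = −41 and 5x + 4y = 41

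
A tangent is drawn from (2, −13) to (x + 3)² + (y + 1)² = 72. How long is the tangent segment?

√97

Centre (−3, −1), r² = 72. |PO|² = (5)² + (−12)² = 169.
Power of the point: PT² = |PO|² − r² = 97, so PT = √97.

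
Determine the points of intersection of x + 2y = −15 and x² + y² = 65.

Express y = (−15 − x)/2 and substitute into the circle:
5x² + 30x − 35 = 0  ⟹  x² + 6x − 7 = 0
x = 1 or x = −7, giving (1, −8) and (−7, −4).

(−7, −4) and (1, −8)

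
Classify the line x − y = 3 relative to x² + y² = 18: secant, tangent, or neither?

secant

d² = (1·0 − 1·0 − (3))²/2 = 9/2; r² = 18.
Since d² < r², the line cuts the circle twice.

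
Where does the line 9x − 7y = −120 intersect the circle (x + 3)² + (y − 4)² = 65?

From the line, y = (120 + 9x)/7. Substituting:
130x² + 1950x + 5720 = 0  ⟹  x² + 15x + 44 = 0
x = −4 or x = −11, giving (−4, 12) and (−11, 3).

(−11, 3) and (−4, 12)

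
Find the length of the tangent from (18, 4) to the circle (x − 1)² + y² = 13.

Centre (1, 0), r² = 13. |PO|² = (17)² + (4)² = 305.
Power of the point: PT² = |PO|² − r² = 292, so PT = 2√73.

2√73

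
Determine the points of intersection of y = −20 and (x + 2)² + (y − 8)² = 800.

(−6, −20) and (2, −20)

Express y = −20 and substitute into the circle:
x² + 4x − 12 = 0
x = 2 or x = −6, giving (2, −20) and (−6, −20).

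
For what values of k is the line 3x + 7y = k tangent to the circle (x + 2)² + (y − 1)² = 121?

k = 1 ± 11√58

Tangency holds when the distance from the centre (−2, 1) to the line equals the radius 11:
|3·(−2) + 7·1 − k| / √58 = 11
|k − (1)| = 11√58.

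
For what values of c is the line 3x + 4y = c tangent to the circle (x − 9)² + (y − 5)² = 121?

For a tangent, require d(centre, line) = r = 11.
|3·9 + 4·5 − c| / √25 = 11
|c − (47)| = 11·5, so c = 102 or c = −8.

c = −8 or c = 102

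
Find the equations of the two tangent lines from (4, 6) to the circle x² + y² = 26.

x − 5y = −26 and 5x + y = 26

A line y − (6) = m(x − (4)) is tangent when its distance from (0, 0) is √26:
[m·(−4) − (−6)]² = 26(m² + 1)
5m² + 24m − 5 = 0, so m = 1/5 or m = −5.
With m = 1/5: x − 5y = −26. With m = −5: 5x + y = 26.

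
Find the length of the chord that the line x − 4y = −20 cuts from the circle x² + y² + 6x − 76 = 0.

From the line, y = (20 + x)/4. Substituting:
17x² + 136x − 816 = 0  ⟹  x² + 8x − 48 = 0
x = 4 or x = −12, giving (4, 6) and (−12, 2).
Chord length = distance between (4, 6) and (−12, 2) = √272 = 4√17.

4√17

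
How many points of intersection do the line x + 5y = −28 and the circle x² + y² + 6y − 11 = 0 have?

2

Substituting the line into the circle gives 26x² + 26x − 331 = 0.
Δ = 676 − (−34424) = 35100.
Two real roots: the line is a secant.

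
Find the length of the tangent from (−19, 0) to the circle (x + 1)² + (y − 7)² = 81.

With centre O = (−1, 7), |OP|² = 373 and r² = 81.
Power of the point: PT² = |PO|² − r² = 292, so PT = 2√73.

2√73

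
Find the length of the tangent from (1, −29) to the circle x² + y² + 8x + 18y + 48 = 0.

2√94

With centre O = (−4, −9), |OP|² = 425 and r² = 49.
By the tangent–radius right angle, tangent length = √(|PO|² − r²) = √376 = 2√94.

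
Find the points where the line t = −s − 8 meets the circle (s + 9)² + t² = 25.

(−12, 4) and (−5, −3)

Substitute t = −s − 8:
2s² + 34s + 120 = 0  ⟹  s² + 17s + 60 = 0
s = −5 or s = −12, giving (−5, −3) and (−12, 4).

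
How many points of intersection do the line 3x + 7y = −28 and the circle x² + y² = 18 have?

Centre (0, 0), r² = 18. Distance² from centre to line = (28)²/58 = 392/29.
Since d² < r², the line cuts the circle twice.

2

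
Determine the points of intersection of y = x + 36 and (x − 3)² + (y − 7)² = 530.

Express y = x + 36 and substitute into the circle:
2x² + 52x + 320 = 0  ⟹  x² + 26x + 160 = 0
x = −10 or x = −16, giving (−10, 26) and (−16, 20).

(−16, 20) and (−10, 26)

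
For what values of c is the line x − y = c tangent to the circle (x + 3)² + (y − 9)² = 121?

c = −12 ± 11√2

Tangency holds when the distance from the centre (−3, 9) to the line equals the radius 11:
|1·(−3) − 1·9 − c| / √2 = 11
|c − (−12)| = 11√2.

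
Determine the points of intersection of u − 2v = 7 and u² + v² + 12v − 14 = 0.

Express v = (−7 + u)/2 and substitute into the circle:
5u² + 10u − 175 = 0  ⟹  u² + 2u − 35 = 0
u = 5 or u = −7, giving (5, −1) and (−7, −7).

(−7, −7) and (5, −1)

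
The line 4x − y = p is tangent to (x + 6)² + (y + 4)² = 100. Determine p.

p = −20 ± 10√17

Tangency holds when the distance from the centre (−6, −4) to the line equals the radius 10:
|4·(−6) − 1·(−4) − p| / √17 = 10
|p − (−20)| = 10√17.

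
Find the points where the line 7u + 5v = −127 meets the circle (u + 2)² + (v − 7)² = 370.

Express v = (−127 − 7u)/5 and substitute into the circle:
74u² + 2368u + 17094 = 0  ⟹  u² + 32u + 231 = 0
u = −11 or u = −21, giving (−11, −10) and (−21, 4).

(−21, 4) and (−11, −10)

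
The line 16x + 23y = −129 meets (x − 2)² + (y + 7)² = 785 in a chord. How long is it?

From the line, y = (−129 − 16x)/23. Substituting:
785x² − 3140x − 412125 = 0  ⟹  x² − 4x − 525 = 0
x = 25 or x = −21, giving (25, −23) and (−21, 9).
|(25, −23) − (−21, 9)| = √((46)² + (−32)²) = 2√785.

2√785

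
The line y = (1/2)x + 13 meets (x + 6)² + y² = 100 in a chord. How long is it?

Substitute y = (26 + x)/2:
5x² + 100x + 420 = 0  ⟹  x² + 20x + 84 = 0
x = −6 or x = −14, giving (−6, 10) and (−14, 6).
|(−6, 10) − (−14, 6)| = √((8)² + (4)²) = 4√5.

4√5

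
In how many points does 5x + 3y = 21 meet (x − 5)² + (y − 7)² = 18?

Substituting the line into the circle gives 34x² − 90x + 63 = 0.
Discriminant = (−90)² − 4·34·(63) = −468 < 0.
No real roots: the line does not meet the circle.

0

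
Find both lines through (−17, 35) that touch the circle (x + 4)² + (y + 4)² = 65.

8x + y = −101 and 7x + 4y = 21

A line y − (35) = m(x − (−17)) is tangent when its distance from (−4, −4) is √65:
[m·(13) − (−39)]² = 65(m² + 1)
4m² + 39m + 56 = 0, so m = −8 or m = −7/4.
Through (−17, 35) these give 8x + y = −101 and 7x + 4y = 21.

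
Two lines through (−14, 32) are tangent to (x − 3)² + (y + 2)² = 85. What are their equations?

Write the tangent as mx − y + (32 − m·(−14)) = 0 and set its distance from the centre to √85:
[m·(17) − (−34)]² = 85(m² + 1)
12m² + 68m + 63 = 0, so m = −7/6 or m = −9/2.
Through (−14, 32) these give 7x + 6y = 94 and 9x + 2y = −62.

7x + 6y = 94 and 9x + 2y = −62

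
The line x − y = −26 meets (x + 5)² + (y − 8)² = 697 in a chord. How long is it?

Substitute y = x + 26:
2x² + 46x − 348 = 0  ⟹  x² + 23x − 174 = 0
x = 6 or x = −29, giving (6, 32) and (−29, −3).
Chord length = distance between (6, 32) and (−29, −3) = √2450 = 35√2.

35√2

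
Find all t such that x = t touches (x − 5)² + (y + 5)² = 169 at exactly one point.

For a tangent, require d(centre, line) = r = 13.
|1·5 + 0·(−5) − t| / √1 = 13
|t − (5)| = 13, so t = 18 or t = −8.

t = −8 or t = 18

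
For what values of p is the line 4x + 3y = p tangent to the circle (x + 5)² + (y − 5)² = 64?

The line touches the circle iff its distance from (−5, 5) is 8:
|4·(−5) + 3·5 − p| / √25 = 8
|p − (−5)| = 8·5, so p = 35 or p = −45.

p = −45 or p = 35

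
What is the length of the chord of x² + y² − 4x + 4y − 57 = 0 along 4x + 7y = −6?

Substitute y = (−6 − 4x)/7:
65x² − 260x − 2925 = 0  ⟹  x² − 4x − 45 = 0
x = 9 or x = −5, giving (9, −6) and (−5, 2).
|(9, −6) − (−5, 2)| = √((14)² + (−8)²) = 2√65.

2√65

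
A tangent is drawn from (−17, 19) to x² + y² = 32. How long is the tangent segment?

√618

The centre is (0, 0) and r = 4√2. The square of the distance from P to the centre is 289 + 361 = 650.
By the tangent–radius right angle, tangent length = √(|PO|² − r²) = √618.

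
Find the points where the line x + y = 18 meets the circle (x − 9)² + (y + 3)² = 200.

From the line, y = −x + 18. Substituting:
2x² − 60x + 322 = 0  ⟹  x² − 30x + 161 = 0
x = 23 or x = 7, giving (23, −5) and (7, 11).

(7, 11) and (23, −5)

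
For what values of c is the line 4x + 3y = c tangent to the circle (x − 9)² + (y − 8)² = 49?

For a tangent, require d(centre, line) = r = 7.
|4·9 + 3·8 − c| / √25 = 7
|c − (60)| = 7·5, so c = 95 or c = 25.

c = 25 or c = 95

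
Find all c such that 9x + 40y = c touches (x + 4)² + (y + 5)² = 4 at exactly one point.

The line touches the circle iff its distance from (−4, −5) is 2:
|9·(−4) + 40·(−5) − c| / √1681 = 2
|c − (−236)| = 2·41, so c = −154 or c = −318.

c = −318 or c = −154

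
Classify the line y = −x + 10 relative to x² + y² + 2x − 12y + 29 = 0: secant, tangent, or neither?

Substituting the line into the circle gives 2x² − 6x + 9 = 0.
Δ = 36 − 72 = −36.
No real roots: the line does not meet the circle.

neither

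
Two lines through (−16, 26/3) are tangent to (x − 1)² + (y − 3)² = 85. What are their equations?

2x − 9y = −110 and 7x + 6y = −60

A line y − (26/3) = m(x − (−16)) is tangent when its distance from (1, 3) is √85:
(17m − (−17/3))² = 85(m² + 1)
54m² + 51m − 14 = 0, so m = 2/9 or m = −7/6.
With m = 2/9: 2x − 9y = −110. With m = −7/6: 7x + 6y = −60.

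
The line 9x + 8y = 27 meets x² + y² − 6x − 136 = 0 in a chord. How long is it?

2√145

Substitute y = (27 − 9x)/8:
145x² − 870x − 7975 = 0  ⟹  x² − 6x − 55 = 0
x = 11 or x = −5, giving (11, −9) and (−5, 9).
Chord length = distance between (11, −9) and (−5, 9) = √580 = 2√145.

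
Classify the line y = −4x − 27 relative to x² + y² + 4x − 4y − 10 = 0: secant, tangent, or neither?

neither

Substituting the line into the circle gives 17x² + 236x + 827 = 0.
Δ = 55696 − 56236 = −540.
No real roots: the line does not meet the circle.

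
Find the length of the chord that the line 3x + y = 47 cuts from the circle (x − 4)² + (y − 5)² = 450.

12√10

The distance from (4, 5) to the line is 30/√10, and r² = 450.
Half the chord is √(r² − d²) = √(360), so the full chord is 12√10.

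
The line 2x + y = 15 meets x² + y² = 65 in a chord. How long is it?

Centre (0, 0), r² = 65. Perpendicular distance d from centre to line = |−15| / √5 = 15/√5.
Half the chord is √(r² − d²) = √(20), so the full chord is 4√5.

4√5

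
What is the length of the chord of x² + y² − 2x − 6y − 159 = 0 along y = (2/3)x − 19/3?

6√13

Substitute y = (−19 + 2x)/3:
13x² − 130x − 728 = 0  ⟹  x² − 10x − 56 = 0
x = 14 or x = −4, giving (14, 3) and (−4, −9).
Chord length = distance between (14, 3) and (−4, −9) = √468 = 6√13.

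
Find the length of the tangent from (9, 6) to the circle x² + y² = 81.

With centre O = (0, 0), |OP|² = 117 and r² = 81.
The tangent meets the radius at right angles, so tangent² = |PO|² − r² = 117 − 81 = 36.

6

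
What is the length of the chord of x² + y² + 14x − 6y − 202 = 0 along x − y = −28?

14√2

Substitute y = x + 28:
2x² + 64x + 414 = 0  ⟹  x² + 32x + 207 = 0
x = −9 or x = −23, giving (−9, 19) and (−23, 5).
|(−9, 19) − (−23, 5)| = √((14)² + (14)²) = 14√2.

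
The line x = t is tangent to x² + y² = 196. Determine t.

t = −14 or t = 14

Tangency holds when the distance from the centre (0, 0) to the line equals the radius 14:
|1·0 + 0·0 − t| / √1 = 14
|t| = 14, so t = 14 or t = −14.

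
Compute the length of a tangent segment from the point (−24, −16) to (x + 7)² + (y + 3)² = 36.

√422

Centre (−7, −3), r² = 36. |PO|² = (−17)² + (−13)² = 458.
Power of the point: PT² = |PO|² − r² = 422, so PT = √422.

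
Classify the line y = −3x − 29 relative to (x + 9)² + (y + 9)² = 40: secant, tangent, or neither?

Substituting the line into the circle gives 10x² + 138x + 441 = 0.
Discriminant = (138)² − 4·10·(441) = 1404 > 0.
Two real roots: the line is a secant.

secant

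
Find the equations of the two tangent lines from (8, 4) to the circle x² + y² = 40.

Write the tangent as mx − y + (4 − m·(8)) = 0 and set its distance from the centre to 2√10:
[m·(−8) − (−4)]² = 40(m² + 1)
3m² − 8m − 3 = 0, so m = −1/3 or m = 3.
Through (8, 4) these give x + 3y = 20 and 3x − y = 20.

x + 3y = 20 and 3x − y = 20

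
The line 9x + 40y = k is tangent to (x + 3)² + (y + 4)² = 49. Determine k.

k = −474 or k = 100

The line touches the circle iff its distance from (−3, −4) is 7:
|9·(−3) + 40·(−4) − k| / √1681 = 7
|k − (−187)| = 7·41, so k = 100 or k = −474.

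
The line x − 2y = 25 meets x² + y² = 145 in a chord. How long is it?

Substitute y = (−25 + x)/2:
5x² − 50x + 45 = 0  ⟹  x² − 10x + 9 = 0
x = 9 or x = 1, giving (9, −8) and (1, −12).
Chord length = distance between (9, −8) and (1, −12) = √80 = 4√5.

4√5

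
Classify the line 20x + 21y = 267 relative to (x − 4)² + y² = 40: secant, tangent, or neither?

neither

Centre (4, 0), r² = 40. Distance² from centre to line = (−187)²/841 = 34969/841.
Since d² > r², the line lies outside the circle.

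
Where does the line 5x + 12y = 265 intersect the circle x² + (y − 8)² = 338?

(−7, 25) and (17, 15)

From the line, y = (265 − 5x)/12. Substituting:
169x² − 1690x − 20111 = 0  ⟹  x² − 10x − 119 = 0
x = 17 or x = −7, giving (17, 15) and (−7, 25).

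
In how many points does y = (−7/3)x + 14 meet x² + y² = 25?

0

Substituting the line into the circle gives 58x² − 588x + 1539 = 0.
Δ = 345744 − 357048 = −11304.
No real roots: the line does not meet the circle.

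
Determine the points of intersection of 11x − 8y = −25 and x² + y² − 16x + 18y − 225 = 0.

Express y = (25 + 11x)/8 and substitute into the circle:
185x² + 1110x − 10175 = 0  ⟹  x² + 6x − 55 = 0
x = 5 or x = −11, giving (5, 10) and (−11, −12).

(−11, −12) and (5, 10)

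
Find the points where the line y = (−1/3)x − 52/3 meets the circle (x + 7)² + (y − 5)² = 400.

(−19, −11) and (−7, −15)

Substitute y = (−52 − x)/3:
10x² + 260x + 1330 = 0  ⟹  x² + 26x + 133 = 0
x = −7 or x = −19, giving (−7, −15) and (−19, −11).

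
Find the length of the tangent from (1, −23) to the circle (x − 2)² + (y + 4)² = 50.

2√78

Centre (2, −4), r² = 50. |PO|² = (−1)² + (−19)² = 362.
Power of the point: PT² = |PO|² − r² = 312, so PT = 2√78.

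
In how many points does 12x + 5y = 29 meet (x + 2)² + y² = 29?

2

Centre (−2, 0), r² = 29. Distance² from centre to line = (−53)²/169 = 2809/169.
Since d² < r², the line cuts the circle twice.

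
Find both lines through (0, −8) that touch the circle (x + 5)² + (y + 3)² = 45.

2x − y = 8 and x − 2y = 16

Write the tangent as mx − y + (−8 − m·(0)) = 0 and set its distance from the centre to 3√5:
(−5m − (5))² = 45(m² + 1)
2m² − 5m + 2 = 0, so m = 2 or m = 1/2.
Through (0, −8) these give 2x − y = 8 and x − 2y = 16.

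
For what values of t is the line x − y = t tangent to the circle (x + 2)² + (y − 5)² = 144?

Tangency holds when the distance from the centre (−2, 5) to the line equals the radius 12:
|1·(−2) − 1·5 − t| / √2 = 12
|t − (−7)| = 12√2.

t = −7 ± 12√2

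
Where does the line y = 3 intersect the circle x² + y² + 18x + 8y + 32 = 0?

Express y = 3 and substitute into the circle:
x² + 18x + 65 = 0
x = −5 or x = −13, giving (−5, 3) and (−13, 3).

(−13, 3) and (−5, 3)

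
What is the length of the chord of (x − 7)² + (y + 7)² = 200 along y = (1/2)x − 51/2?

Substitute y = (−51 + x)/2:
5x² − 130x + 765 = 0  ⟹  x² − 26x + 153 = 0
x = 17 or x = 9, giving (17, −17) and (9, −21).
|(17, −17) − (9, −21)| = √((8)² + (4)²) = 4√5.

4√5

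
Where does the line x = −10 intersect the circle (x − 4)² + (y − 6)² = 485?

The line gives x = −10. Substituting into the circle:
y² − 12y − 253 = 0
y = 23 or y = −11, giving (−10, 23) and (−10, −11).

(−10, −11) and (−10, 23)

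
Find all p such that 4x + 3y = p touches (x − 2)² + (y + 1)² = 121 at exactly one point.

The line touches the circle iff its distance from (2, −1) is 11:
|4·2 + 3·(−1) − p| / √25 = 11
|p − (5)| = 11·5, so p = 60 or p = −50.

p = −50 or p = 60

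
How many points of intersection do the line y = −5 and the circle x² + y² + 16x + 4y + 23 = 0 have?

Substituting the line into the circle gives x² + 16x + 28 = 0.
Δ = 256 − 112 = 144.
Two real roots: the line is a secant.

2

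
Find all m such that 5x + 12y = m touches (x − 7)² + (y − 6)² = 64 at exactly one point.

The line touches the circle iff its distance from (7, 6) is 8:
|5·7 + 12·6 − m| / √169 = 8
|m − (107)| = 8·13, so m = 211 or m = 3.

m = 3 or m = 211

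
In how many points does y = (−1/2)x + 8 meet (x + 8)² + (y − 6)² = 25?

0

Substituting the line into the circle gives 5x² + 56x + 172 = 0.
Δ = 3136 − 3440 = −304.
No real roots: the line does not meet the circle.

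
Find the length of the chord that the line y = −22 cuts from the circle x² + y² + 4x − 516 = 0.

From the line, y = −22. Substituting:
x² + 4x − 32 = 0
x = 4 or x = −8, giving (4, −22) and (−8, −22).
|(4, −22) − (−8, −22)| = √((12)² + (0)²) = 12.

12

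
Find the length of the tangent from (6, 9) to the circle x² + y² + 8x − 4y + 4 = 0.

√133

Centre (−4, 2), r² = 16. |PO|² = (10)² + (7)² = 149.
By the tangent–radius right angle, tangent length = √(|PO|² − r²) = √133.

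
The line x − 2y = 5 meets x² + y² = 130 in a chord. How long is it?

Express y = (−5 + x)/2 and substitute into the circle:
5x² − 10x − 495 = 0  ⟹  x² − 2x − 99 = 0
x = 11 or x = −9, giving (11, 3) and (−9, −7).
|(11, 3) − (−9, −7)| = √((20)² + (10)²) = 10√5.

10√5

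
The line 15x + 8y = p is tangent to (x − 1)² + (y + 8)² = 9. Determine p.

Tangency holds when the distance from the centre (1, −8) to the line equals the radius 3:
|15·1 + 8·(−8) − p| / √289 = 3
|p − (−49)| = 3·17, so p = 2 or p = −100.

p = −100 or p = 2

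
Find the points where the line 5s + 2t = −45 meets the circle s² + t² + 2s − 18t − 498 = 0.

(−19, 25) and (−3, −15)

Express t = (−45 − 5s)/2 and substitute into the circle:
29s² + 638s + 1653 = 0  ⟹  s² + 22s + 57 = 0
s = −3 or s = −19, giving (−3, −15) and (−19, 25).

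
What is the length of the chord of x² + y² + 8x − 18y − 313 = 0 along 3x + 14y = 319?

2√205

From the line, y = (319 − 3x)/14. Substituting:
205x² + 410x − 39975 = 0  ⟹  x² + 2x − 195 = 0
x = 13 or x = −15, giving (13, 20) and (−15, 26).
|(13, 20) − (−15, 26)| = √((28)² + (−6)²) = 2√205.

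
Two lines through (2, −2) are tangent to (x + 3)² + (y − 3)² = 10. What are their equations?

A line y − (−2) = m(x − (2)) is tangent when its distance from (−3, 3) is √10:
[m·(−5) − (5)]² = 10(m² + 1)
3m² + 10m + 3 = 0, so m = −1/3 or m = −3.
Through (2, −2) these give x + 3y = −4 and 3x + y = 4.

x + 3y = −4 and 3x + y = 4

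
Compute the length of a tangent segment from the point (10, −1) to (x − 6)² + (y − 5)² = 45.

Centre (6, 5), r² = 45. |PO|² = (4)² + (−6)² = 52.
By the tangent–radius right angle, tangent length = √(|PO|² − r²) = √7.

√7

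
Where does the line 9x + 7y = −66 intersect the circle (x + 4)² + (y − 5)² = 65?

From the line, y = (−66 − 9x)/7. Substituting:
130x² + 2210x + 7800 = 0  ⟹  x² + 17x + 60 = 0
x = −5 or x = −12, giving (−5, −3) and (−12, 6).

(−12, 6) and (−5, −3)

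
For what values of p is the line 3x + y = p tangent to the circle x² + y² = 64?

p = ±8√10

Tangency holds when the distance from the centre (0, 0) to the line equals the radius 8:
|3·0 + 1·0 − p| / √10 = 8
|p| = 8√10.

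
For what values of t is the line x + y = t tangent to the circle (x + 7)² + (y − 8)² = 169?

t = 1 ± 13√2

For a tangent, require d(centre, line) = r = 13.
|1·(−7) + 1·8 − t| / √2 = 13
|t − (1)| = 13√2.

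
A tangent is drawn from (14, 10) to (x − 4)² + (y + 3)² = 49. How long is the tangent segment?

With centre O = (4, −3), |OP|² = 269 and r² = 49.
The tangent meets the radius at right angles, so tangent² = |PO|² − r² = 269 − 49 = 220.

2√55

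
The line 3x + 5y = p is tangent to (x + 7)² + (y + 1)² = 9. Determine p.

For a tangent, require d(centre, line) = r = 3.
|3·(−7) + 5·(−1) − p| / √34 = 3
|p − (−26)| = 3√34.

p = −26 ± 3√34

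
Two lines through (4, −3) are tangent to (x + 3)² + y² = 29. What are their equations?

A line y − (−3) = m(x − (4)) is tangent when its distance from (−3, 0) is √29:
[m·(−7) − (3)]² = 29(m² + 1)
10m² + 21m − 10 = 0, so m = 2/5 or m = −5/2.
Through (4, −3) these give 2x − 5y = 23 and 5x + 2y = 14.

2x − 5y = 23 and 5x + 2y = 14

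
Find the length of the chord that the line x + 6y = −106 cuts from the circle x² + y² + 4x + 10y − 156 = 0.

2√37

Centre (−2, −5), r² = 185. Perpendicular distance d from centre to line = |74| / √37 = 74/√37.
Chord = 2√(r² − d²) = 2·√(37) = 2√37.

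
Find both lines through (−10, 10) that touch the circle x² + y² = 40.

Let a tangent through (−10, 10) have slope m. Its distance from (0, 0) must equal 2√10:
[m·(10) − (−10)]² = 40(m² + 1)
3m² + 10m + 3 = 0, so m = −3 or m = −1/3.
Through (−10, 10) these give 3x + y = −20 and x + 3y = 20.

3x + y = −20 and x + 3y = 20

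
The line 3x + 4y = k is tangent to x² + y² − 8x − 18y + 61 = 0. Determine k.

k = 18 or k = 78

The line touches the circle iff its distance from (4, 9) is 6:
|3·4 + 4·9 − k| / √25 = 6
|k − (48)| = 6·5, so k = 78 or k = 18.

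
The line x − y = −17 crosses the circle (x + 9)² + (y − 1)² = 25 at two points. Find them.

Substitute y = x + 17:
2x² + 50x + 312 = 0  ⟹  x² + 25x + 156 = 0
x = −12 or x = −13, giving (−12, 5) and (−13, 4).

(−13, 4) and (−12, 5)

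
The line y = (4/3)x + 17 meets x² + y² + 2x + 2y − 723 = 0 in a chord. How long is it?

50

Substitute y = (51 + 4x)/3:
25x² + 450x − 3600 = 0  ⟹  x² + 18x − 144 = 0
x = 6 or x = −24, giving (6, 25) and (−24, −15).
Chord length = distance between (6, 25) and (−24, −15) = √2500 = 50.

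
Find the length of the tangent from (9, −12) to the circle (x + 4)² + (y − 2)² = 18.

The centre is (−4, 2) and r = 3√2. The square of the distance from P to the centre is 169 + 196 = 365.
The tangent meets the radius at right angles, so tangent² = |PO|² − r² = 365 − 18 = 347.

√347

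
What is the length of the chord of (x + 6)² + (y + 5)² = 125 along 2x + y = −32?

8√5

Centre (−6, −5), r² = 125. Perpendicular distance d from centre to line = |15| / √5 = 15/√5.
Half the chord is √(r² − d²) = √(80), so the full chord is 8√5.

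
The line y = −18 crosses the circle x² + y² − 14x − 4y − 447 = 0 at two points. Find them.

Express y = −18 and substitute into the circle:
x² − 14x − 51 = 0
x = 17 or x = −3, giving (17, −18) and (−3, −18).

(−3, −18) and (17, −18)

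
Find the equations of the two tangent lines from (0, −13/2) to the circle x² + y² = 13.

3x + 2y = −13 and 3x − 2y = 13

A line y − (−13/2) = m(x − (0)) is tangent when its distance from (0, 0) is √13:
(0m − (13/2))² = 13(m² + 1)
4m² − 9 = 0, so m = −3/2 or m = 3/2.
With m = −3/2: 3x + 2y = −13. With m = 3/2: 3x − 2y = 13.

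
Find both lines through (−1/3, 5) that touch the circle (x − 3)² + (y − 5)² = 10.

3x + y = 4 and 3x − y = −6

A line y − (5) = m(x − (−1/3)) is tangent when its distance from (3, 5) is √10:
[m·(10/3) − (0)]² = 10(m² + 1)
m² − 9 = 0, so m = −3 or m = 3.
Through (−1/3, 5) these give 3x + y = 4 and 3x − y = −6.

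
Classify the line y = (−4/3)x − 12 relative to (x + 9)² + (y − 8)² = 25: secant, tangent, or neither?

Centre (−9, 8), r² = 25. Distance² from centre to line = (24)²/25 = 576/25.
Since d² < r², the line cuts the circle twice.

secant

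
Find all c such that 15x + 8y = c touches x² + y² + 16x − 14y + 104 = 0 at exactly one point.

Tangency holds when the distance from the centre (−8, 7) to the line equals the radius 3:
|15·(−8) + 8·7 − c| / √289 = 3
|c − (−64)| = 3·17, so c = −13 or c = −115.

c = −115 or c = −13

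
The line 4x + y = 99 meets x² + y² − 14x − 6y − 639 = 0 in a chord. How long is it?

Substitute y = −4x + 99:
17x² − 782x + 8568 = 0  ⟹  x² − 46x + 504 = 0
x = 28 or x = 18, giving (28, −13) and (18, 27).
|(28, −13) − (18, 27)| = √((10)² + (−40)²) = 10√17.

10√17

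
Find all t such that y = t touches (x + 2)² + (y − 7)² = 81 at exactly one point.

t = −2 or t = 16

For a tangent, require d(centre, line) = r = 9.
|0·(−2) + 1·7 − t| / √1 = 9
|t − (7)| = 9, so t = 16 or t = −2.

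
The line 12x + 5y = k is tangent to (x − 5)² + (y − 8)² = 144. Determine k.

The line touches the circle iff its distance from (5, 8) is 12:
|12·5 + 5·8 − k| / √169 = 12
|k − (100)| = 12·13, so k = 256 or k = −56.

k = −56 or k = 256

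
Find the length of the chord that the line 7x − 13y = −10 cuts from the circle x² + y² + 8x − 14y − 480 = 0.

3√218

The distance from (−4, 7) to the line is 109/√218, and r² = 545.
Half the chord is √(r² − d²) = √(981/2), so the full chord is 3√218.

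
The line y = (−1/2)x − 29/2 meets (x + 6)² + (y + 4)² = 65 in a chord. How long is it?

Centre (−6, −4), r² = 65. Perpendicular distance d from centre to line = |15| / √5 = 15/√5.
Half the chord is √(r² − d²) = √(20), so the full chord is 4√5.

4√5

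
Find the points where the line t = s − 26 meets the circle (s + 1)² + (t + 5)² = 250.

From the line, t = s − 26. Substituting:
2s² − 40s + 192 = 0  ⟹  s² − 20s + 96 = 0
s = 12 or s = 8, giving (12, −14) and (8, −18).

(8, −18) and (12, −14)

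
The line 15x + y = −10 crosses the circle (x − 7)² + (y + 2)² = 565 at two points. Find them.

Express y = −15x − 10 and substitute into the circle:
226x² + 226x − 452 = 0  ⟹  x² + x − 2 = 0
x = 1 or x = −2, giving (1, −25) and (−2, 20).

(−2, 20) and (1, −25)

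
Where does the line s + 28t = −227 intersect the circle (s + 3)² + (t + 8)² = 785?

Express t = (−227 − s)/28 and substitute into the circle:
785s² + 4710s − 608375 = 0  ⟹  s² + 6s − 775 = 0
s = 25 or s = −31, giving (25, −9) and (−31, −7).

(−31, −7) and (25, −9)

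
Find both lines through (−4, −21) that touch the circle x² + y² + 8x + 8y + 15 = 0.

4x − y = 5 and 4x + y = −37

Write the tangent as mx − y + (−21 − m·(−4)) = 0 and set its distance from the centre to √17:
[m·(0) − (17)]² = 17(m² + 1)
m² − 16 = 0, so m = 4 or m = −4.
Through (−4, −21) these give 4x − y = 5 and 4x + y = −37.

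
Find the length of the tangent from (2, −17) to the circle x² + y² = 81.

Centre (0, 0), r² = 81. |PO|² = (2)² + (−17)² = 293.
Power of the point: PT² = |PO|² − r² = 212, so PT = 2√53.

2√53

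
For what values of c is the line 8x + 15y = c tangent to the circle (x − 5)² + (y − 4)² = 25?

c = 15 or c = 185

The line touches the circle iff its distance from (5, 4) is 5:
|8·5 + 15·4 − c| / √289 = 5
|c − (100)| = 5·17, so c = 185 or c = 15.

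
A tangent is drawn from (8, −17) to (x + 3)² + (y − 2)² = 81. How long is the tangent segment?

√401

With centre O = (−3, 2), |OP|² = 482 and r² = 81.
By the tangent–radius right angle, tangent length = √(|PO|² − r²) = √401.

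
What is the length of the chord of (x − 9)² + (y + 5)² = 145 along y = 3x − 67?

Centre (9, −5), r² = 145. Perpendicular distance d from centre to line = |−35| / √10 = 35/√10.
Half the chord is √(r² − d²) = √(45/2), so the full chord is 3√10.

3√10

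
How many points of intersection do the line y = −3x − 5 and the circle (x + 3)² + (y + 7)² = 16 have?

d² = (3·(−3) + 1·(−7) − (−5))²/10 = 121/10; r² = 16.
Since d² < r², the line cuts the circle twice.

2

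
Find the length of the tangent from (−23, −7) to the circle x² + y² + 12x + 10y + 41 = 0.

The centre is (−6, −5) and r = 2√5. The square of the distance from P to the centre is 289 + 4 = 293.
The tangent meets the radius at right angles, so tangent² = |PO|² − r² = 293 − 20 = 273.

√273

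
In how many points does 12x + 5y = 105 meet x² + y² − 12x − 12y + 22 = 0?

2

Centre (6, 6), r² = 50. Distance² from centre to line = (−3)²/169 = 9/169.
Since d² < r², the line cuts the circle twice.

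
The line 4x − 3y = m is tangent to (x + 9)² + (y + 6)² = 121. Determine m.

The line touches the circle iff its distance from (−9, −6) is 11:
|4·(−9) − 3·(−6) − m| / √25 = 11
|m − (−18)| = 11·5, so m = 37 or m = −73.

m = −73 or m = 37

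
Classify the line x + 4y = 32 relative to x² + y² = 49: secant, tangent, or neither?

Centre (0, 0), r² = 49. Distance² from centre to line = (−32)²/17 = 1024/17.
Since d² > r², the line lies outside the circle.

neither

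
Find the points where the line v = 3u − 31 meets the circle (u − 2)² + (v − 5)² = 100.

Express v = 3u − 31 and substitute into the circle:
10u² − 220u + 1200 = 0  ⟹  u² − 22u + 120 = 0
u = 12 or u = 10, giving (12, 5) and (10, −1).

(10, −1) and (12, 5)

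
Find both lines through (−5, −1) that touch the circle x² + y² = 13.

A line y − (−1) = m(x − (−5)) is tangent when its distance from (0, 0) is √13:
(5m − (1))² = 13(m² + 1)
6m² − 5m − 6 = 0, so m = −2/3 or m = 3/2.
Through (−5, −1) these give 2x + 3y = −13 and 3x − 2y = −13.

2x + 3y = −13 and 3x − 2y = −13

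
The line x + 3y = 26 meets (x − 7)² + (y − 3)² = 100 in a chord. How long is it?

From the line, y = (26 − x)/3. Substituting:
10x² − 160x − 170 = 0  ⟹  x² − 16x − 17 = 0
x = 17 or x = −1, giving (17, 3) and (−1, 9).
Chord length = distance between (17, 3) and (−1, 9) = √360 = 6√10.

6√10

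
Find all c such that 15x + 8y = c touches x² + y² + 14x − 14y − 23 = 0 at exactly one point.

Tangency holds when the distance from the centre (−7, 7) to the line equals the radius 11:
|15·(−7) + 8·7 − c| / √289 = 11
|c − (−49)| = 11·17, so c = 138 or c = −236.

c = −236 or c = 138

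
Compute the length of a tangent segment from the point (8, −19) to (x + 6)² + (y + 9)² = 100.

14

The centre is (−6, −9) and r = 10. The square of the distance from P to the centre is 196 + 100 = 296.
The tangent meets the radius at right angles, so tangent² = |PO|² − r² = 296 − 100 = 196.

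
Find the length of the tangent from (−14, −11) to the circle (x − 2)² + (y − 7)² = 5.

5√23

Centre (2, 7), r² = 5. |PO|² = (−16)² + (−18)² = 580.
By the tangent–radius right angle, tangent length = √(|PO|² − r²) = √575 = 5√23.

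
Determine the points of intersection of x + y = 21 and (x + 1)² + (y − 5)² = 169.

Substitute y = −x + 21:
2x² − 30x + 88 = 0  ⟹  x² − 15x + 44 = 0
x = 11 or x = 4, giving (11, 10) and (4, 17).

(4, 17) and (11, 10)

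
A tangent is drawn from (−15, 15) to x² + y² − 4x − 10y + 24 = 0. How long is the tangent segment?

The centre is (2, 5) and r = √5. The square of the distance from P to the centre is 289 + 100 = 389.
By the tangent–radius right angle, tangent length = √(|PO|² − r²) = √384 = 8√6.

8√6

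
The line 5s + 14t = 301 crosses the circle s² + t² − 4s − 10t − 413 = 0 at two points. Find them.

(−7, 24) and (21, 14)

From the line, t = (301 − 5s)/14. Substituting:
221s² − 3094s − 32487 = 0  ⟹  s² − 14s − 147 = 0
s = 21 or s = −7, giving (21, 14) and (−7, 24).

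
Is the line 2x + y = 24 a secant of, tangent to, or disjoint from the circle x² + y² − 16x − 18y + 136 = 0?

secant

d² = (2·8 + 1·9 − (24))²/5 = 1/5; r² = 9.
Since d² < r², the line cuts the circle twice.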